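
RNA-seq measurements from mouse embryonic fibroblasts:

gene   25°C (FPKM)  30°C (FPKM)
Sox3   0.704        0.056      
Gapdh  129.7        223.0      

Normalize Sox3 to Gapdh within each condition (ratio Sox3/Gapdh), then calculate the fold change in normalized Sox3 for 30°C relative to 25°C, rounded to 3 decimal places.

0.046

Sox3/Gapdh (25°C) = 0.704 / 129.7 = 0.0054279
Sox3/Gapdh (30°C) = 0.056 / 223.0 = 0.00025112
Fold change = 0.00025112 / 0.0054279 = 0.0463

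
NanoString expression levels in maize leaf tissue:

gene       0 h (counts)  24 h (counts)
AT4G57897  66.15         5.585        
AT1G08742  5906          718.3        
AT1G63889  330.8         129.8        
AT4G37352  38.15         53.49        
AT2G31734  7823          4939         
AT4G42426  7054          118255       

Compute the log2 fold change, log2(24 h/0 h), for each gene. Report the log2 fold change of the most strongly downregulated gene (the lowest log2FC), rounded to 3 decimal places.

log2(5.585/66.15) = -3.566  (AT4G57897)
log2(718.3/5906) = -3.040  (AT1G08742)
log2(129.8/330.8) = -1.350  (AT1G63889)
log2(53.49/38.15) = 0.488  (AT4G37352)
log2(4939/7823) = -0.664  (AT2G31734)
log2(118255/7054) = 4.067  (AT4G42426)
AT4G57897 is most strongly downregulated.

-3.566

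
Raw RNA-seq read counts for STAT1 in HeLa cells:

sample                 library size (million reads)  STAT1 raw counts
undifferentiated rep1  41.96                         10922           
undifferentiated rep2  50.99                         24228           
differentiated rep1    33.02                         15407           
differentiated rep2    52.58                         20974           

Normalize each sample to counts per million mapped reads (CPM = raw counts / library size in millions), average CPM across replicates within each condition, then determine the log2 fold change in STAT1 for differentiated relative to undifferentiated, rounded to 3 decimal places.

0.235

CPM(undifferentiated rep1) = 10922 / 41.96 = 260.2955
CPM(undifferentiated rep2) = 24228 / 50.99 = 475.1520
CPM(differentiated rep1) = 15407 / 33.02 = 466.5960
CPM(differentiated rep2) = 20974 / 52.58 = 398.8969
mean CPM(undifferentiated) = 367.7238; mean CPM(differentiated) = 432.7465
Fold change = 432.7465 / 367.7238 = 1.17682
log2(1.17682) = 0.2349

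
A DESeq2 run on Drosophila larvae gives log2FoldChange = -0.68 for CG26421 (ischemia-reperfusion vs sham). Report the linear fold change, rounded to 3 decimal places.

0.624

Fold change = 2^(-0.68) = 0.6242
That is, CG26421 drops to 62.4% of the sham level.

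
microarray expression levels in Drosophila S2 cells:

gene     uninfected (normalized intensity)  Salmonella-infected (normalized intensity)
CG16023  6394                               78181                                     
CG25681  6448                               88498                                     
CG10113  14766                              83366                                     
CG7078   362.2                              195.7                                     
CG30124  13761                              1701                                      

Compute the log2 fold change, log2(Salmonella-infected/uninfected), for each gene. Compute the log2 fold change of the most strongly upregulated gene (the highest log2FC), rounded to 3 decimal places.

log2(78181/6394) = 3.612  (CG16023)
log2(88498/6448) = 3.779  (CG25681)
log2(83366/14766) = 2.497  (CG10113)
log2(195.7/362.2) = -0.888  (CG7078)
log2(1701/13761) = -3.016  (CG30124)
CG25681 is most strongly upregulated.

3.779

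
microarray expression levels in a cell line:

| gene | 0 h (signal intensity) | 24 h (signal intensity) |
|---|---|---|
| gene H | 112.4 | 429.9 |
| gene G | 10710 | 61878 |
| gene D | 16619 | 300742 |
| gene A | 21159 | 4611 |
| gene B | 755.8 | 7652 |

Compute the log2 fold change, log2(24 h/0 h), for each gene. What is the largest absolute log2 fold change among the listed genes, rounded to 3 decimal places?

4.178

log2(429.9/112.4) = 1.935  (gene H)
log2(61878/10710) = 2.530  (gene G)
log2(300742/16619) = 4.178  (gene D)
log2(4611/21159) = -2.198  (gene A)
log2(7652/755.8) = 3.340  (gene B)
The largest magnitude belongs to gene D.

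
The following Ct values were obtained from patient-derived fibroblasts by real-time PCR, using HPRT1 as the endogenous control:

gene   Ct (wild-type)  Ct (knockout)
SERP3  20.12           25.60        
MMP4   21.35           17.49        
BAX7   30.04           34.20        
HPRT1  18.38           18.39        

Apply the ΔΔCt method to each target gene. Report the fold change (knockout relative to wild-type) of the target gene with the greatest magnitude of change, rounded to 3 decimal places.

SERP3: ΔΔCt = (25.60−18.39) − (20.12−18.38) = 7.21 − 1.74 = 5.47; fold change = 2^-5.47 = 0.023
MMP4: ΔΔCt = (17.49−18.39) − (21.35−18.38) = -0.90 − 2.97 = -3.87; fold change = 2^3.87 = 14.621
BAX7: ΔΔCt = (34.20−18.39) − (30.04−18.38) = 15.81 − 11.66 = 4.15; fold change = 2^-4.15 = 0.056
SERP3 has the largest |ΔΔCt| = 5.47.

0.023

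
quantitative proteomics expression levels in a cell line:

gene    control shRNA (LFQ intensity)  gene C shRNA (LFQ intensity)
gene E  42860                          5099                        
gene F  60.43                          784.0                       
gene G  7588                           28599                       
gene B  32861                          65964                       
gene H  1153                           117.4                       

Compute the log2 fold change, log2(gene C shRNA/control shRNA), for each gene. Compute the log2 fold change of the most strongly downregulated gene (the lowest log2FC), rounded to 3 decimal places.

-3.296

log2(5099/42860) = -3.071  (gene E)
log2(784.0/60.43) = 3.698  (gene F)
log2(28599/7588) = 1.914  (gene G)
log2(65964/32861) = 1.005  (gene B)
log2(117.4/1153) = -3.296  (gene H)
gene H is most strongly downregulated.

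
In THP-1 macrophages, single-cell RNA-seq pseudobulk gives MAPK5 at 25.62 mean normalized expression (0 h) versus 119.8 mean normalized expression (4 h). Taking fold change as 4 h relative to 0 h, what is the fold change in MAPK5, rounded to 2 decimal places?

Fold change = 119.8 / 25.62 = 4.676
MAPK5 is upregulated.

4.68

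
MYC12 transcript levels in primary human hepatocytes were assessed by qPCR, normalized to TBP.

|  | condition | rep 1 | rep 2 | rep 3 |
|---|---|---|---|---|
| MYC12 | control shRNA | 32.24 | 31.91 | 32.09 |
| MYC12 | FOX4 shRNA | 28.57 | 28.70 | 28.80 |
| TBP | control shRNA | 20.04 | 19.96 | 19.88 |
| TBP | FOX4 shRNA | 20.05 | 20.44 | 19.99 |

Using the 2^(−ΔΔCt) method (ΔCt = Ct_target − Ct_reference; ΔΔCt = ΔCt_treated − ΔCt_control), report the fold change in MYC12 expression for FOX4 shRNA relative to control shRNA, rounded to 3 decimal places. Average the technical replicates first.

Mean Ct: MYC12 control shRNA 32.080; MYC12 FOX4 shRNA 28.690; TBP control shRNA 19.960; TBP FOX4 shRNA 20.160
ΔCt(control shRNA) = 32.080 − 19.960 = 12.120
ΔCt(FOX4 shRNA) = 28.690 − 20.160 = 8.530
ΔΔCt = 8.530 − 12.120 = -3.590
Fold change = 2^(−(-3.590)) = 2^3.590 = 12.0420

12.042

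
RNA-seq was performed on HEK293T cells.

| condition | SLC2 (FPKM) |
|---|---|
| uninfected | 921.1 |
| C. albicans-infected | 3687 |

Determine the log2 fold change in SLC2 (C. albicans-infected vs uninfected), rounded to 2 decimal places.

Fold change = 3687 / 921.1 = 4.0028
log2(4.0028) = 2.001

2.00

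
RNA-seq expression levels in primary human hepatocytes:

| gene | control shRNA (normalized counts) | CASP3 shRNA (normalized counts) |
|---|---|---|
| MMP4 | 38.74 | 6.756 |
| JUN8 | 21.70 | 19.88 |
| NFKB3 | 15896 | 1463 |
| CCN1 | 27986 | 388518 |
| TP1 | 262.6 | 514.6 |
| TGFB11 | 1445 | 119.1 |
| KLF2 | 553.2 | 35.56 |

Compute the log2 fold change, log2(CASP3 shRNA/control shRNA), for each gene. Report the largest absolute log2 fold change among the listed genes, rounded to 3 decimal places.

3.959

log2(6.756/38.74) = -2.520  (MMP4)
log2(19.88/21.70) = -0.126  (JUN8)
log2(1463/15896) = -3.442  (NFKB3)
log2(388518/27986) = 3.795  (CCN1)
log2(514.6/262.6) = 0.971  (TP1)
log2(119.1/1445) = -3.601  (TGFB11)
log2(35.56/553.2) = -3.959  (KLF2)
The largest magnitude belongs to KLF2.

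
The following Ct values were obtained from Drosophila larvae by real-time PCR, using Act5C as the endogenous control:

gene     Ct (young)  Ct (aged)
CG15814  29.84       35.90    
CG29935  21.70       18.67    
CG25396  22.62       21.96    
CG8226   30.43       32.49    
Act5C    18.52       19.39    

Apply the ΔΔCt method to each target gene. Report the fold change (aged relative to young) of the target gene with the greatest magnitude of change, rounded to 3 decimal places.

0.027

CG15814: ΔΔCt = (35.90−19.39) − (29.84−18.52) = 16.51 − 11.32 = 5.19; fold change = 2^-5.19 = 0.027
CG29935: ΔΔCt = (18.67−19.39) − (21.70−18.52) = -0.72 − 3.18 = -3.90; fold change = 2^3.90 = 14.929
CG25396: ΔΔCt = (21.96−19.39) − (22.62−18.52) = 2.57 − 4.10 = -1.53; fold change = 2^1.53 = 2.888
CG8226: ΔΔCt = (32.49−19.39) − (30.43−18.52) = 13.10 − 11.91 = 1.19; fold change = 2^-1.19 = 0.438
CG15814 has the largest |ΔΔCt| = 5.19.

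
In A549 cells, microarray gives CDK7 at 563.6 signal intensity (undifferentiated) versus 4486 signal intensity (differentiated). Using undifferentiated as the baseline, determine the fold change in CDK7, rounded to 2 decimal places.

7.96

Fold change = 4486 / 563.6 = 7.960
CDK7 is upregulated.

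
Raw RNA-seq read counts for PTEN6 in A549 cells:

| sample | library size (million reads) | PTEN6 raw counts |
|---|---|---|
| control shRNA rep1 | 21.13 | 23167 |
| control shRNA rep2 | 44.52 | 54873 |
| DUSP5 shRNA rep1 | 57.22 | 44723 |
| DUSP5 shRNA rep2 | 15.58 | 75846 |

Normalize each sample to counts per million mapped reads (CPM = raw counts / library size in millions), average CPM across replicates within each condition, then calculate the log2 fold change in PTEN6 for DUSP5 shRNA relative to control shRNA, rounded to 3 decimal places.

1.279

CPM(control shRNA rep1) = 23167 / 21.13 = 1096.4032
CPM(control shRNA rep2) = 54873 / 44.52 = 1232.5472
CPM(DUSP5 shRNA rep1) = 44723 / 57.22 = 781.5973
CPM(DUSP5 shRNA rep2) = 75846 / 15.58 = 4868.1643
mean CPM(control shRNA) = 1164.4752; mean CPM(DUSP5 shRNA) = 2824.8808
Fold change = 2824.8808 / 1164.4752 = 2.42588
log2(2.42588) = 1.2785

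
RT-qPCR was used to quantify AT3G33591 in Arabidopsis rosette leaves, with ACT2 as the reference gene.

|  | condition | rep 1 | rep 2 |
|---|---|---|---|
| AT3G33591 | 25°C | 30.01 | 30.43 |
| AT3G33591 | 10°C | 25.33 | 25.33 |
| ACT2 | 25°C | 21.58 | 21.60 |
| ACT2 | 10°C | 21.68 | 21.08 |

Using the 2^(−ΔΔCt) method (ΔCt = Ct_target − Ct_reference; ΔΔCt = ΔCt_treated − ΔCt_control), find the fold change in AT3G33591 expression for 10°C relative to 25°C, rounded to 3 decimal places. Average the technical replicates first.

25.634

Mean Ct: AT3G33591 25°C 30.220; AT3G33591 10°C 25.330; ACT2 25°C 21.590; ACT2 10°C 21.380
ΔCt(25°C) = 30.220 − 21.590 = 8.630
ΔCt(10°C) = 25.330 − 21.380 = 3.950
ΔΔCt = 3.950 − 8.630 = -4.680
Fold change = 2^(−(-4.680)) = 2^4.680 = 25.6342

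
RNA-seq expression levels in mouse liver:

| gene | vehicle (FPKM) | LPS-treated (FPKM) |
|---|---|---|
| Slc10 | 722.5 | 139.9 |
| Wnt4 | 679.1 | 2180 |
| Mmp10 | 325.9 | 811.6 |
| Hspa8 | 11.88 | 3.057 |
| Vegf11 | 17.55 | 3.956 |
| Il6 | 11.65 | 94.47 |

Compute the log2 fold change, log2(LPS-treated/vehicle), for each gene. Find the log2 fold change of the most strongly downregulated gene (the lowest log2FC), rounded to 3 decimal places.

-2.369

log2(139.9/722.5) = -2.369  (Slc10)
log2(2180/679.1) = 1.683  (Wnt4)
log2(811.6/325.9) = 1.316  (Mmp10)
log2(3.057/11.88) = -1.958  (Hspa8)
log2(3.956/17.55) = -2.149  (Vegf11)
log2(94.47/11.65) = 3.020  (Il6)
Slc10 is most strongly downregulated.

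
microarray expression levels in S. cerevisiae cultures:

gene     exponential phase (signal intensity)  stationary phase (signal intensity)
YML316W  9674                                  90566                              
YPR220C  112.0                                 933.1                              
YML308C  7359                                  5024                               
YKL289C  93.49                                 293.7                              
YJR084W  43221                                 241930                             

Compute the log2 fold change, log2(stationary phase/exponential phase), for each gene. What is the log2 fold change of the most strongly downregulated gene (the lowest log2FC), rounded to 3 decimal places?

-0.551

log2(90566/9674) = 3.227  (YML316W)
log2(933.1/112.0) = 3.059  (YPR220C)
log2(5024/7359) = -0.551  (YML308C)
log2(293.7/93.49) = 1.651  (YKL289C)
log2(241930/43221) = 2.485  (YJR084W)
YML308C is most strongly downregulated.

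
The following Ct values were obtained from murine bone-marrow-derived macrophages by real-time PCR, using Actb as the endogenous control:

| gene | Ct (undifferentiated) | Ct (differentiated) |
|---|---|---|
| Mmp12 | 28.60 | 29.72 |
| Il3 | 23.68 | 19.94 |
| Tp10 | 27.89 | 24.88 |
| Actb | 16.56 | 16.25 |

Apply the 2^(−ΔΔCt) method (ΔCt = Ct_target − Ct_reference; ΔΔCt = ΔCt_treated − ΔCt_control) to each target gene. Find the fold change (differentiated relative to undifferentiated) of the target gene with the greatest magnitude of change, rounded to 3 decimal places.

10.778

Mmp12: ΔΔCt = (29.72−16.25) − (28.60−16.56) = 13.47 − 12.04 = 1.43; fold change = 2^-1.43 = 0.371
Il3: ΔΔCt = (19.94−16.25) − (23.68−16.56) = 3.69 − 7.12 = -3.43; fold change = 2^3.43 = 10.778
Tp10: ΔΔCt = (24.88−16.25) − (27.89−16.56) = 8.63 − 11.33 = -2.70; fold change = 2^2.70 = 6.498
Il3 has the largest |ΔΔCt| = 3.43.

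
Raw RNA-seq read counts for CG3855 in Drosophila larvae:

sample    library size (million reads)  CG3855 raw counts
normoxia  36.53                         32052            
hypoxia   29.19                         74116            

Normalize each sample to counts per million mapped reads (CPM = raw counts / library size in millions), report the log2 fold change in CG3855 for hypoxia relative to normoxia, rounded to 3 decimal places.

1.533

CPM(normoxia) = 32052 / 36.53 = 877.4158
CPM(hypoxia) = 74116 / 29.19 = 2539.0887
Fold change = 2539.0887 / 877.4158 = 2.89383
log2(2.89383) = 1.5330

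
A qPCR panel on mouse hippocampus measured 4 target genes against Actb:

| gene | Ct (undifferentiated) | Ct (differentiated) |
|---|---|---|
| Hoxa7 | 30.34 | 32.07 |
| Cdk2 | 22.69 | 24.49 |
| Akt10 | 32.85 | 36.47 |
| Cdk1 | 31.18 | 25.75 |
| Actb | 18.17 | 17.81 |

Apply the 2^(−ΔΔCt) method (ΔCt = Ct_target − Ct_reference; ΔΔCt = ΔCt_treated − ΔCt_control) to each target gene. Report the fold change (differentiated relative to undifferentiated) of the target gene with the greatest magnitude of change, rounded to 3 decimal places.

33.591

Hoxa7: ΔΔCt = (32.07−17.81) − (30.34−18.17) = 14.26 − 12.17 = 2.09; fold change = 2^-2.09 = 0.235
Cdk2: ΔΔCt = (24.49−17.81) − (22.69−18.17) = 6.68 − 4.52 = 2.16; fold change = 2^-2.16 = 0.224
Akt10: ΔΔCt = (36.47−17.81) − (32.85−18.17) = 18.66 − 14.68 = 3.98; fold change = 2^-3.98 = 0.063
Cdk1: ΔΔCt = (25.75−17.81) − (31.18−18.17) = 7.94 − 13.01 = -5.07; fold change = 2^5.07 = 33.591
Cdk1 has the largest |ΔΔCt| = 5.07.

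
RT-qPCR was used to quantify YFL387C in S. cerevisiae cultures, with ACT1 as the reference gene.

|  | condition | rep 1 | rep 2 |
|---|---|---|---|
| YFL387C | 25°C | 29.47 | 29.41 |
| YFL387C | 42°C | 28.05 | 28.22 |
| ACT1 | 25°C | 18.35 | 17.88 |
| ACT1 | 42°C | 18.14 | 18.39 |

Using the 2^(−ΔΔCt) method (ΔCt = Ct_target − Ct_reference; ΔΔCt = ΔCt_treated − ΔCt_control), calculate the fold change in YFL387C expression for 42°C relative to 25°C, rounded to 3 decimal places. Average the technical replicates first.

2.742

Mean Ct: YFL387C 25°C 29.440; YFL387C 42°C 28.135; ACT1 25°C 18.115; ACT1 42°C 18.265
ΔCt(25°C) = 29.440 − 18.115 = 11.325
ΔCt(42°C) = 28.135 − 18.265 = 9.870
ΔΔCt = 9.870 − 11.325 = -1.455
Fold change = 2^(−(-1.455)) = 2^1.455 = 2.7416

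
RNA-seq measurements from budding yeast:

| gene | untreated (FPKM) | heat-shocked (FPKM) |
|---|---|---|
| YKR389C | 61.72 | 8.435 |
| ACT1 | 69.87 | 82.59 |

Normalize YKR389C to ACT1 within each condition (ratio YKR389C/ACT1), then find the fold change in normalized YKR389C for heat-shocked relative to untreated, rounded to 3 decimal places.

0.116

YKR389C/ACT1 (untreated) = 61.72 / 69.87 = 0.88335
YKR389C/ACT1 (heat-shocked) = 8.435 / 82.59 = 0.10213
Fold change = 0.10213 / 0.88335 = 0.1156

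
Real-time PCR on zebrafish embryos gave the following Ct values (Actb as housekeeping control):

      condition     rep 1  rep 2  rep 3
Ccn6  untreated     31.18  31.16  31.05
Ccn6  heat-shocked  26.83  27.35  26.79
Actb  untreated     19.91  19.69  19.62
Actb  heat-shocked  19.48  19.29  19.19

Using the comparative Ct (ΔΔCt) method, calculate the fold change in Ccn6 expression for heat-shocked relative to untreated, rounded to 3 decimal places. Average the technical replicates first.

Mean Ct: Ccn6 untreated 31.130; Ccn6 heat-shocked 26.990; Actb untreated 19.740; Actb heat-shocked 19.320
ΔCt(untreated) = 31.130 − 19.740 = 11.390
ΔCt(heat-shocked) = 26.990 − 19.320 = 7.670
ΔΔCt = 7.670 − 11.390 = -3.720
Fold change = 2^(−(-3.720)) = 2^3.720 = 13.1775

13.177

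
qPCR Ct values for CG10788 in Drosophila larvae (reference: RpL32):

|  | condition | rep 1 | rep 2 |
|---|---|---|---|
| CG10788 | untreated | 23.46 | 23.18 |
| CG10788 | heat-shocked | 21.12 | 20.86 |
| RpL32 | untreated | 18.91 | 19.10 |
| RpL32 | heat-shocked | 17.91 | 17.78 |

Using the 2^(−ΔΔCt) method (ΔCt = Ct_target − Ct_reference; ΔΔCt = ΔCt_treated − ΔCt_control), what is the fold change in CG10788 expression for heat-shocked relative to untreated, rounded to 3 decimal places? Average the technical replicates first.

2.250

Mean Ct: CG10788 untreated 23.320; CG10788 heat-shocked 20.990; RpL32 untreated 19.005; RpL32 heat-shocked 17.845
ΔCt(untreated) = 23.320 − 19.005 = 4.315
ΔCt(heat-shocked) = 20.990 − 17.845 = 3.145
ΔΔCt = 3.145 − 4.315 = -1.170
Fold change = 2^(−(-1.170)) = 2^1.170 = 2.2501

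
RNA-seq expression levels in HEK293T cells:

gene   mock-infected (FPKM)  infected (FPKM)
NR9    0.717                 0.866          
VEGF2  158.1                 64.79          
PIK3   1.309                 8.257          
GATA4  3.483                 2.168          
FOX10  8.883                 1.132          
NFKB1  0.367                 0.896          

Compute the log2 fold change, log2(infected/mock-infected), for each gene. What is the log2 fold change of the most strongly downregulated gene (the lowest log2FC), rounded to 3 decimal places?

log2(0.866/0.717) = 0.272  (NR9)
log2(64.79/158.1) = -1.287  (VEGF2)
log2(8.257/1.309) = 2.657  (PIK3)
log2(2.168/3.483) = -0.684  (GATA4)
log2(1.132/8.883) = -2.972  (FOX10)
log2(0.896/0.367) = 1.288  (NFKB1)
FOX10 is most strongly downregulated.

-2.972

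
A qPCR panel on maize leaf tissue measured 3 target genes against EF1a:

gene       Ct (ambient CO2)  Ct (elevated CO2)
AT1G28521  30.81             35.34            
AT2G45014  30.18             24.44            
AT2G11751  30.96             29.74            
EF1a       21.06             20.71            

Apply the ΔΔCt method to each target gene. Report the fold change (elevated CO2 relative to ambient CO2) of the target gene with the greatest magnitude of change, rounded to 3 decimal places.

AT1G28521: ΔΔCt = (35.34−20.71) − (30.81−21.06) = 14.63 − 9.75 = 4.88; fold change = 2^-4.88 = 0.034
AT2G45014: ΔΔCt = (24.44−20.71) − (30.18−21.06) = 3.73 − 9.12 = -5.39; fold change = 2^5.39 = 41.933
AT2G11751: ΔΔCt = (29.74−20.71) − (30.96−21.06) = 9.03 − 9.90 = -0.87; fold change = 2^0.87 = 1.828
AT2G45014 has the largest |ΔΔCt| = 5.39.

41.933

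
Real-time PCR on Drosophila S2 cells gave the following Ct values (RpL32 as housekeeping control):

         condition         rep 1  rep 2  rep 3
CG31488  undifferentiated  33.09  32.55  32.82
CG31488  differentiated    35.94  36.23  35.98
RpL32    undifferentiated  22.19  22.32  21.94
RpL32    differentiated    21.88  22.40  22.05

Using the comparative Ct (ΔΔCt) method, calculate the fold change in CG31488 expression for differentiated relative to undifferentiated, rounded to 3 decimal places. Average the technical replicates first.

Mean Ct: CG31488 undifferentiated 32.820; CG31488 differentiated 36.050; RpL32 undifferentiated 22.150; RpL32 differentiated 22.110
ΔCt(undifferentiated) = 32.820 − 22.150 = 10.670
ΔCt(differentiated) = 36.050 − 22.110 = 13.940
ΔΔCt = 13.940 − 10.670 = 3.270
Fold change = 2^(−3.270) = 0.1037

0.104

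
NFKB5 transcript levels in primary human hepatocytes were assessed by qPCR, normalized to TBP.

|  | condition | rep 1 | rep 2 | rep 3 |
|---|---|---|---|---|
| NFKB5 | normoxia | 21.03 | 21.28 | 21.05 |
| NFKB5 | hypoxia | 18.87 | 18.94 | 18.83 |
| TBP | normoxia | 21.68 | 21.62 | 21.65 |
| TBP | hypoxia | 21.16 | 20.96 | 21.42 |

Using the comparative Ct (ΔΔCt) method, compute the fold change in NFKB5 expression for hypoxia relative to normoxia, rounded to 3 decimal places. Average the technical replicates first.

Mean Ct: NFKB5 normoxia 21.120; NFKB5 hypoxia 18.880; TBP normoxia 21.650; TBP hypoxia 21.180
ΔCt(normoxia) = 21.120 − 21.650 = -0.530
ΔCt(hypoxia) = 18.880 − 21.180 = -2.300
ΔΔCt = -2.300 − (-0.530) = -1.770
Fold change = 2^(−(-1.770)) = 2^1.770 = 3.4105

3.411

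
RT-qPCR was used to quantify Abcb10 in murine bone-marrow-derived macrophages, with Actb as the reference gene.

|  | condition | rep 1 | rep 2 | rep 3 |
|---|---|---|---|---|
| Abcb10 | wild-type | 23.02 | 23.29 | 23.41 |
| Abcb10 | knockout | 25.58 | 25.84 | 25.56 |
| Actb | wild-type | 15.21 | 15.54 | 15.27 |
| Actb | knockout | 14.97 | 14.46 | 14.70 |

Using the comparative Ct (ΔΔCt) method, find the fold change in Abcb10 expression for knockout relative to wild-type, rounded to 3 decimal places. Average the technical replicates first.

0.121

Mean Ct: Abcb10 wild-type 23.240; Abcb10 knockout 25.660; Actb wild-type 15.340; Actb knockout 14.710
ΔCt(wild-type) = 23.240 − 15.340 = 7.900
ΔCt(knockout) = 25.660 − 14.710 = 10.950
ΔΔCt = 10.950 − 7.900 = 3.050
Fold change = 2^(−3.050) = 0.1207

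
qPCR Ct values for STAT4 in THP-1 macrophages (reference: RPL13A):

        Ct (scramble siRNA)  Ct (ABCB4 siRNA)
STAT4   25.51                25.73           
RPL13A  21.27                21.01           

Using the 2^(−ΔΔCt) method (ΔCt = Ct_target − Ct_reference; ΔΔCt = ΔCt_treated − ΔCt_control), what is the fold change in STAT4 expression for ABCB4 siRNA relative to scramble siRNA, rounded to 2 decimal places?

0.72

ΔCt(scramble siRNA) = 25.510 − 21.270 = 4.240
ΔCt(ABCB4 siRNA) = 25.730 − 21.010 = 4.720
ΔΔCt = 4.720 − 4.240 = 0.480
Fold change = 2^(−0.480) = 0.717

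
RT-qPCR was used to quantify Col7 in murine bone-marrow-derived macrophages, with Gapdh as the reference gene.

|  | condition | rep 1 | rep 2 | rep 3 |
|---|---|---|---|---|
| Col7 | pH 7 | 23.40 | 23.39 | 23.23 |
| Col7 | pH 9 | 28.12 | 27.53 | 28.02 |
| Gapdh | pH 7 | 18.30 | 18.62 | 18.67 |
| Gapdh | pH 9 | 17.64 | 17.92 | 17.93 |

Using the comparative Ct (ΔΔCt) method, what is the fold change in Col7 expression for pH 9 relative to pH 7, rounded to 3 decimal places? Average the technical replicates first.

0.026

Mean Ct: Col7 pH 7 23.340; Col7 pH 9 27.890; Gapdh pH 7 18.530; Gapdh pH 9 17.830
ΔCt(pH 7) = 23.340 − 18.530 = 4.810
ΔCt(pH 9) = 27.890 − 17.830 = 10.060
ΔΔCt = 10.060 − 4.810 = 5.250
Fold change = 2^(−5.250) = 0.0263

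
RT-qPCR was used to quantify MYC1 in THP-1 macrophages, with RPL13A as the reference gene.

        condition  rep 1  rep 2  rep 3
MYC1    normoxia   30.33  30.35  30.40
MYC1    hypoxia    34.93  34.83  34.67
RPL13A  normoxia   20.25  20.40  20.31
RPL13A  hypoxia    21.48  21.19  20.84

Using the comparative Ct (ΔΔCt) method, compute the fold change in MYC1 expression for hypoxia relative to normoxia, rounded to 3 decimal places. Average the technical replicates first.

0.082

Mean Ct: MYC1 normoxia 30.360; MYC1 hypoxia 34.810; RPL13A normoxia 20.320; RPL13A hypoxia 21.170
ΔCt(normoxia) = 30.360 − 20.320 = 10.040
ΔCt(hypoxia) = 34.810 − 21.170 = 13.640
ΔΔCt = 13.640 − 10.040 = 3.600
Fold change = 2^(−3.600) = 0.0825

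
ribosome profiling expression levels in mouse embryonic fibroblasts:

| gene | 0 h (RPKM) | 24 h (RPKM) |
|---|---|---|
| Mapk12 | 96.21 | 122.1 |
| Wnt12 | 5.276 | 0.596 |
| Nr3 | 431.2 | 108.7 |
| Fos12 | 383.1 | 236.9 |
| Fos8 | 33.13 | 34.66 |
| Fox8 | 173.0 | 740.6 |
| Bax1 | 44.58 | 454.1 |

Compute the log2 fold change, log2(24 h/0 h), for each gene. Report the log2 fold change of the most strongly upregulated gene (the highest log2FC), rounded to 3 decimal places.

log2(122.1/96.21) = 0.344  (Mapk12)
log2(0.596/5.276) = -3.146  (Wnt12)
log2(108.7/431.2) = -1.988  (Nr3)
log2(236.9/383.1) = -0.693  (Fos12)
log2(34.66/33.13) = 0.065  (Fos8)
log2(740.6/173.0) = 2.098  (Fox8)
log2(454.1/44.58) = 3.349  (Bax1)
Bax1 is most strongly upregulated.

3.349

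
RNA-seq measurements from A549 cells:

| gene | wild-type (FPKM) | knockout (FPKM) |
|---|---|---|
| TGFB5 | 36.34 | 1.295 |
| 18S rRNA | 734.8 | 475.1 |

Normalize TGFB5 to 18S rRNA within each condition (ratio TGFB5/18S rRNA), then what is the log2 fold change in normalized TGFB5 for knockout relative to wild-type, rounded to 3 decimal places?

TGFB5/18S rRNA (wild-type) = 36.34 / 734.8 = 0.049456
TGFB5/18S rRNA (knockout) = 1.295 / 475.1 = 0.0027257
Fold change = 0.0027257 / 0.049456 = 0.0551
log2(0.0551) = -4.1814

-4.181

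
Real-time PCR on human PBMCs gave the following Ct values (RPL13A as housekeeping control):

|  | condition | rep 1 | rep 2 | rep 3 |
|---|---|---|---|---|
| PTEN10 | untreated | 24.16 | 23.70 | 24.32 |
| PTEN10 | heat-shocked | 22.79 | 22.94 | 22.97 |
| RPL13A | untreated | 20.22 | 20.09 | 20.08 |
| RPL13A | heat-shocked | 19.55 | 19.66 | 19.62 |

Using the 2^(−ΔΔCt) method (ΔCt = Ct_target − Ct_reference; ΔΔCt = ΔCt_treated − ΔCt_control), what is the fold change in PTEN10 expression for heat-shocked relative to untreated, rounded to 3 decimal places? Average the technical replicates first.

Mean Ct: PTEN10 untreated 24.060; PTEN10 heat-shocked 22.900; RPL13A untreated 20.130; RPL13A heat-shocked 19.610
ΔCt(untreated) = 24.060 − 20.130 = 3.930
ΔCt(heat-shocked) = 22.900 − 19.610 = 3.290
ΔΔCt = 3.290 − 3.930 = -0.640
Fold change = 2^(−(-0.640)) = 2^0.640 = 1.5583

1.558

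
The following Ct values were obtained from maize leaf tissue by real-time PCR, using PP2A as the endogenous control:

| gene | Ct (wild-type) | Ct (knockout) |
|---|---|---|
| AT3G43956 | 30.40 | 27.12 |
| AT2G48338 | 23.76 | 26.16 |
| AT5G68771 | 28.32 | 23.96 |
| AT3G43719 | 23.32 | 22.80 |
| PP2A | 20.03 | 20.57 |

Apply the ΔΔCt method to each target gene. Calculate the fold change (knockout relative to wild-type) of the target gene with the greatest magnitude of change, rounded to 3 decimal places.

29.857

AT3G43956: ΔΔCt = (27.12−20.57) − (30.40−20.03) = 6.55 − 10.37 = -3.82; fold change = 2^3.82 = 14.123
AT2G48338: ΔΔCt = (26.16−20.57) − (23.76−20.03) = 5.59 − 3.73 = 1.86; fold change = 2^-1.86 = 0.275
AT5G68771: ΔΔCt = (23.96−20.57) − (28.32−20.03) = 3.39 − 8.29 = -4.90; fold change = 2^4.90 = 29.857
AT3G43719: ΔΔCt = (22.80−20.57) − (23.32−20.03) = 2.23 − 3.29 = -1.06; fold change = 2^1.06 = 2.085
AT5G68771 has the largest |ΔΔCt| = 4.90.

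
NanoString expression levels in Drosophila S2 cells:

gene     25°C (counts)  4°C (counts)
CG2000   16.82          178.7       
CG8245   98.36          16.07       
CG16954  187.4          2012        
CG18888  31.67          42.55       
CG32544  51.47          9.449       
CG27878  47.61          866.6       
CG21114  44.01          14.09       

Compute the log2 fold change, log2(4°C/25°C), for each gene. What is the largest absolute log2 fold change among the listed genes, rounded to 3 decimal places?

4.186

log2(178.7/16.82) = 3.409  (CG2000)
log2(16.07/98.36) = -2.614  (CG8245)
log2(2012/187.4) = 3.424  (CG16954)
log2(42.55/31.67) = 0.426  (CG18888)
log2(9.449/51.47) = -2.445  (CG32544)
log2(866.6/47.61) = 4.186  (CG27878)
log2(14.09/44.01) = -1.643  (CG21114)
The largest magnitude belongs to CG27878.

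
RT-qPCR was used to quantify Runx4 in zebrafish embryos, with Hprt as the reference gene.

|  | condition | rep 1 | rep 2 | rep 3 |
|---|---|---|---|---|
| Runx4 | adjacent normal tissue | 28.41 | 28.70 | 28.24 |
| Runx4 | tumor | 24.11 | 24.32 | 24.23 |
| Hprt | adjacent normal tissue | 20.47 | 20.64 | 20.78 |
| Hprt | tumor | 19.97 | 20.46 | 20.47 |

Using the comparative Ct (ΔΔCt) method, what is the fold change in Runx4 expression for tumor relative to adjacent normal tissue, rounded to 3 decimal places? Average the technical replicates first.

14.929

Mean Ct: Runx4 adjacent normal tissue 28.450; Runx4 tumor 24.220; Hprt adjacent normal tissue 20.630; Hprt tumor 20.300
ΔCt(adjacent normal tissue) = 28.450 − 20.630 = 7.820
ΔCt(tumor) = 24.220 − 20.300 = 3.920
ΔΔCt = 3.920 − 7.820 = -3.900
Fold change = 2^(−(-3.900)) = 2^3.900 = 14.9285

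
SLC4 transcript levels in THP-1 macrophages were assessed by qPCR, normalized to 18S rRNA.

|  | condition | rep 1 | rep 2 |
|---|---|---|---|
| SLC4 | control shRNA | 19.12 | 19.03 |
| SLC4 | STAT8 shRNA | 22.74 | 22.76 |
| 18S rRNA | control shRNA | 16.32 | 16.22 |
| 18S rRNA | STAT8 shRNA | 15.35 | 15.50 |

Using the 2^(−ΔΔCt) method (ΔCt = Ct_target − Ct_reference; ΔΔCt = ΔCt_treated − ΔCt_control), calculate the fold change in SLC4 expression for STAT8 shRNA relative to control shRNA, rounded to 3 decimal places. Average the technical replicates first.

0.044

Mean Ct: SLC4 control shRNA 19.075; SLC4 STAT8 shRNA 22.750; 18S rRNA control shRNA 16.270; 18S rRNA STAT8 shRNA 15.425
ΔCt(control shRNA) = 19.075 − 16.270 = 2.805
ΔCt(STAT8 shRNA) = 22.750 − 15.425 = 7.325
ΔΔCt = 7.325 − 2.805 = 4.520
Fold change = 2^(−4.520) = 0.0436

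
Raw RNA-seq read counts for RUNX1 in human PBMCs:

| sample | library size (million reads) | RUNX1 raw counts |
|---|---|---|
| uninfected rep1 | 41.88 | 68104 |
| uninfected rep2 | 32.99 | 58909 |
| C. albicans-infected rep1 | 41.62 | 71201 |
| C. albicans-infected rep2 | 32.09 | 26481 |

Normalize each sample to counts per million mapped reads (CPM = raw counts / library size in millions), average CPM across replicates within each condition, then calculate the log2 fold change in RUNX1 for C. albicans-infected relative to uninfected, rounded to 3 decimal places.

-0.428

CPM(uninfected rep1) = 68104 / 41.88 = 1626.1700
CPM(uninfected rep2) = 58909 / 32.99 = 1785.6623
CPM(C. albicans-infected rep1) = 71201 / 41.62 = 1710.7400
CPM(C. albicans-infected rep2) = 26481 / 32.09 = 825.2103
mean CPM(uninfected) = 1705.9162; mean CPM(C. albicans-infected) = 1267.9752
Fold change = 1267.9752 / 1705.9162 = 0.74328
log2(0.74328) = -0.4280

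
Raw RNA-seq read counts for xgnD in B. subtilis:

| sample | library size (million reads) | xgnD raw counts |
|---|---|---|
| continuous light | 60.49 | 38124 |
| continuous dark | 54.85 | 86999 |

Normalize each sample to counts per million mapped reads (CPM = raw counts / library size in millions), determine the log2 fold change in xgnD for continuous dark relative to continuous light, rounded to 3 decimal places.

1.332

CPM(continuous light) = 38124 / 60.49 = 630.2529
CPM(continuous dark) = 86999 / 54.85 = 1586.1258
Fold change = 1586.1258 / 630.2529 = 2.51665
log2(2.51665) = 1.3315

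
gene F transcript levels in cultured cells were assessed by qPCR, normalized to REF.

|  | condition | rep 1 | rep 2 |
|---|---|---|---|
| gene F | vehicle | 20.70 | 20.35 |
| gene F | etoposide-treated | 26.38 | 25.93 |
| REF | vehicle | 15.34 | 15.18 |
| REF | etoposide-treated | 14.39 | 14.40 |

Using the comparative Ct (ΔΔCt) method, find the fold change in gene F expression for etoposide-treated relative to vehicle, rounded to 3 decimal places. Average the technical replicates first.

0.011

Mean Ct: gene F vehicle 20.525; gene F etoposide-treated 26.155; REF vehicle 15.260; REF etoposide-treated 14.395
ΔCt(vehicle) = 20.525 − 15.260 = 5.265
ΔCt(etoposide-treated) = 26.155 − 14.395 = 11.760
ΔΔCt = 11.760 − 5.265 = 6.495
Fold change = 2^(−6.495) = 0.0111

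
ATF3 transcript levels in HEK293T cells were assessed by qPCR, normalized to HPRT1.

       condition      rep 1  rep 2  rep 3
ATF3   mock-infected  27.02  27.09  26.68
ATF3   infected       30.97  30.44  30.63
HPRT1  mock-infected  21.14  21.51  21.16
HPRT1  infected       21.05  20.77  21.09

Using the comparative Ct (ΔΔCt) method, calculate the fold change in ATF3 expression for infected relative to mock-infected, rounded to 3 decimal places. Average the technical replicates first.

Mean Ct: ATF3 mock-infected 26.930; ATF3 infected 30.680; HPRT1 mock-infected 21.270; HPRT1 infected 20.970
ΔCt(mock-infected) = 26.930 − 21.270 = 5.660
ΔCt(infected) = 30.680 − 20.970 = 9.710
ΔΔCt = 9.710 − 5.660 = 4.050
Fold change = 2^(−4.050) = 0.0604

0.060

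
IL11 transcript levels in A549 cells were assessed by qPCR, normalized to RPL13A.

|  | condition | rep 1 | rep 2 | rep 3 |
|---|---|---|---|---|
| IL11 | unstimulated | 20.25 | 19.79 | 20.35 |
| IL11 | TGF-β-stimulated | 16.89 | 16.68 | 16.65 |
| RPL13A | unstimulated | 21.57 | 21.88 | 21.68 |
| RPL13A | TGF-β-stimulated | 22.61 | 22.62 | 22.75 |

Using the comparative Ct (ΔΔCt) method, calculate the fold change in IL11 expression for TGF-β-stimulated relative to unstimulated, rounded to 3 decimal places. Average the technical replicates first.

20.252

Mean Ct: IL11 unstimulated 20.130; IL11 TGF-β-stimulated 16.740; RPL13A unstimulated 21.710; RPL13A TGF-β-stimulated 22.660
ΔCt(unstimulated) = 20.130 − 21.710 = -1.580
ΔCt(TGF-β-stimulated) = 16.740 − 22.660 = -5.920
ΔΔCt = -5.920 − (-1.580) = -4.340
Fold change = 2^(−(-4.340)) = 2^4.340 = 20.2521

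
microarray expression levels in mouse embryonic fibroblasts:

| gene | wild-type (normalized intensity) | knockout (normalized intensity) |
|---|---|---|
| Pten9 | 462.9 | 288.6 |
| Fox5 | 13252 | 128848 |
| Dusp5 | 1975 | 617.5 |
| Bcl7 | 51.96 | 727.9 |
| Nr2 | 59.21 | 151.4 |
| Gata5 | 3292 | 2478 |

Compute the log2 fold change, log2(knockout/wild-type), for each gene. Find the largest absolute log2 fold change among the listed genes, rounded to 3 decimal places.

3.808

log2(288.6/462.9) = -0.682  (Pten9)
log2(128848/13252) = 3.281  (Fox5)
log2(617.5/1975) = -1.677  (Dusp5)
log2(727.9/51.96) = 3.808  (Bcl7)
log2(151.4/59.21) = 1.354  (Nr2)
log2(2478/3292) = -0.410  (Gata5)
The largest magnitude belongs to Bcl7.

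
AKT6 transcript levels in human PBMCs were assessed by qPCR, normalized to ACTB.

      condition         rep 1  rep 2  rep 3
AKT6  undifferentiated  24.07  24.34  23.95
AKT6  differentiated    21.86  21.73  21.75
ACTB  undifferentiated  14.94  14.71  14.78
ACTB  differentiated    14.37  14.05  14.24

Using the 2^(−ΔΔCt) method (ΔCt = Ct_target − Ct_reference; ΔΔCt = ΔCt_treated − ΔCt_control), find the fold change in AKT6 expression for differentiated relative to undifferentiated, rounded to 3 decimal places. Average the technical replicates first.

Mean Ct: AKT6 undifferentiated 24.120; AKT6 differentiated 21.780; ACTB undifferentiated 14.810; ACTB differentiated 14.220
ΔCt(undifferentiated) = 24.120 − 14.810 = 9.310
ΔCt(differentiated) = 21.780 − 14.220 = 7.560
ΔΔCt = 7.560 − 9.310 = -1.750
Fold change = 2^(−(-1.750)) = 2^1.750 = 3.3636

3.364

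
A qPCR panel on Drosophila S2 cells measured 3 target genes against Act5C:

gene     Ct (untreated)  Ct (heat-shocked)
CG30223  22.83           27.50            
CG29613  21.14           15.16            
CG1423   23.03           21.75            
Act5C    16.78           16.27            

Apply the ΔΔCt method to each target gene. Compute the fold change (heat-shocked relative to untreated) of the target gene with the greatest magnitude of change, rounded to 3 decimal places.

44.324

CG30223: ΔΔCt = (27.50−16.27) − (22.83−16.78) = 11.23 − 6.05 = 5.18; fold change = 2^-5.18 = 0.028
CG29613: ΔΔCt = (15.16−16.27) − (21.14−16.78) = -1.11 − 4.36 = -5.47; fold change = 2^5.47 = 44.324
CG1423: ΔΔCt = (21.75−16.27) − (23.03−16.78) = 5.48 − 6.25 = -0.77; fold change = 2^0.77 = 1.705
CG29613 has the largest |ΔΔCt| = 5.47.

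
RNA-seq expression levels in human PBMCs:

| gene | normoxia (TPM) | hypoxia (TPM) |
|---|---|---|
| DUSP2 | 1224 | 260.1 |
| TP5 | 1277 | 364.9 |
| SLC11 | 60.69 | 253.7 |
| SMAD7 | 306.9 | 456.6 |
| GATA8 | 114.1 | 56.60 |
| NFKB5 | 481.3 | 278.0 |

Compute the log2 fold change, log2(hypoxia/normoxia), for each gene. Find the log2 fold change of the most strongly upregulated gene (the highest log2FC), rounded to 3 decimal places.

log2(260.1/1224) = -2.234  (DUSP2)
log2(364.9/1277) = -1.807  (TP5)
log2(253.7/60.69) = 2.064  (SLC11)
log2(456.6/306.9) = 0.573  (SMAD7)
log2(56.60/114.1) = -1.011  (GATA8)
log2(278.0/481.3) = -0.792  (NFKB5)
SLC11 is most strongly upregulated.

2.064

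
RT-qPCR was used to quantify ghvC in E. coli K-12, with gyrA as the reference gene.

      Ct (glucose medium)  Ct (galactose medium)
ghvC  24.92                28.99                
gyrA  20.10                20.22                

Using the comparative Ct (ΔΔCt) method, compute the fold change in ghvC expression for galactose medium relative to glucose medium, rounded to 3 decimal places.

0.065

ΔCt(glucose medium) = 24.920 − 20.100 = 4.820
ΔCt(galactose medium) = 28.990 − 20.220 = 8.770
ΔΔCt = 8.770 − 4.820 = 3.950
Fold change = 2^(−3.950) = 0.0647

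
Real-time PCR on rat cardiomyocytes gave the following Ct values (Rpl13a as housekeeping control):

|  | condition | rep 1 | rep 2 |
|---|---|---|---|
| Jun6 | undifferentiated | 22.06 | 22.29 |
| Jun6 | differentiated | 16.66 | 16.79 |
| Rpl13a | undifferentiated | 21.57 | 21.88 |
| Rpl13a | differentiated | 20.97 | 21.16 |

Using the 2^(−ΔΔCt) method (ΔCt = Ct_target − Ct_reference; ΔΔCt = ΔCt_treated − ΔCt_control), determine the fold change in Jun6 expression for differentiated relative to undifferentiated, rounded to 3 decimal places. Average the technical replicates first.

Mean Ct: Jun6 undifferentiated 22.175; Jun6 differentiated 16.725; Rpl13a undifferentiated 21.725; Rpl13a differentiated 21.065
ΔCt(undifferentiated) = 22.175 − 21.725 = 0.450
ΔCt(differentiated) = 16.725 − 21.065 = -4.340
ΔΔCt = -4.340 − 0.450 = -4.790
Fold change = 2^(−(-4.790)) = 2^4.790 = 27.6652

27.665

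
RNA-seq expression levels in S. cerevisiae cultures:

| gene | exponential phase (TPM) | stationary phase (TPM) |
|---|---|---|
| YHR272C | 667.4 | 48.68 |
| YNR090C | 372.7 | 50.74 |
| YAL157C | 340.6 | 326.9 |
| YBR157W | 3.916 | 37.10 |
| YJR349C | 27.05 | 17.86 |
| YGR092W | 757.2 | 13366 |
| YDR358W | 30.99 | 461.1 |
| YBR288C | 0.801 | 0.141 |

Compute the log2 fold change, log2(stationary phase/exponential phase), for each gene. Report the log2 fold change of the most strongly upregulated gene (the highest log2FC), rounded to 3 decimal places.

4.142

log2(48.68/667.4) = -3.777  (YHR272C)
log2(50.74/372.7) = -2.877  (YNR090C)
log2(326.9/340.6) = -0.059  (YAL157C)
log2(37.10/3.916) = 3.244  (YBR157W)
log2(17.86/27.05) = -0.599  (YJR349C)
log2(13366/757.2) = 4.142  (YGR092W)
log2(461.1/30.99) = 3.895  (YDR358W)
log2(0.141/0.801) = -2.506  (YBR288C)
YGR092W is most strongly upregulated.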